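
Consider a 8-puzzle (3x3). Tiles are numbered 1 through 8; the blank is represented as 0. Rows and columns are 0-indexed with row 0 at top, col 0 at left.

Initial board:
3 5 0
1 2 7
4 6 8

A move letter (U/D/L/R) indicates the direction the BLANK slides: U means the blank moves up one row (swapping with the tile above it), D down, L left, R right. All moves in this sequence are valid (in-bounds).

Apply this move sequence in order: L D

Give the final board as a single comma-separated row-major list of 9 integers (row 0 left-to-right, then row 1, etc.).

After move 1 (L):
3 0 5
1 2 7
4 6 8

After move 2 (D):
3 2 5
1 0 7
4 6 8

Answer: 3, 2, 5, 1, 0, 7, 4, 6, 8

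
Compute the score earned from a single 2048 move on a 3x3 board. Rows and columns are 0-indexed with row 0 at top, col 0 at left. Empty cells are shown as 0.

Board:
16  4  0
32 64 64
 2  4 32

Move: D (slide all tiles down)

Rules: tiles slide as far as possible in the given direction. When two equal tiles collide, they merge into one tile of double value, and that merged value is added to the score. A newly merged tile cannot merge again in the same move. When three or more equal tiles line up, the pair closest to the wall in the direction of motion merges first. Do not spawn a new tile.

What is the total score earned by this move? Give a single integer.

Slide down:
col 0: [16, 32, 2] -> [16, 32, 2]  score +0 (running 0)
col 1: [4, 64, 4] -> [4, 64, 4]  score +0 (running 0)
col 2: [0, 64, 32] -> [0, 64, 32]  score +0 (running 0)
Board after move:
16  4  0
32 64 64
 2  4 32

Answer: 0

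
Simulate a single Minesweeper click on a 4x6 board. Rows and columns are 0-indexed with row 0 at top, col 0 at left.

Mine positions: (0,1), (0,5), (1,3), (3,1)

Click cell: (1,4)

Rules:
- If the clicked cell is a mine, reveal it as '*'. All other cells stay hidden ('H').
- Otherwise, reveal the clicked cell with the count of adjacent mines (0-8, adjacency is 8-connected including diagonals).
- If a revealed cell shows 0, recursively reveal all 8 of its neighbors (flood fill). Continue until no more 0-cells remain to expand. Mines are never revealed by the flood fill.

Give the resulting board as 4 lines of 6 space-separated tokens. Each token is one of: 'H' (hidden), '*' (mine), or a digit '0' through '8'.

H H H H H H
H H H H 2 H
H H H H H H
H H H H H H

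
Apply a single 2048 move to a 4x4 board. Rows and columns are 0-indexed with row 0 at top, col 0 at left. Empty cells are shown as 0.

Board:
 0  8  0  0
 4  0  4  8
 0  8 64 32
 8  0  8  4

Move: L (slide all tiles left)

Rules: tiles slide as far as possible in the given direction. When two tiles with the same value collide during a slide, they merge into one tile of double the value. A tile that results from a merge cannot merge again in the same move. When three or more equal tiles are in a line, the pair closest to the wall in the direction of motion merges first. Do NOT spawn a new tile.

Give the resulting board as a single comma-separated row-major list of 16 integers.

Slide left:
row 0: [0, 8, 0, 0] -> [8, 0, 0, 0]
row 1: [4, 0, 4, 8] -> [8, 8, 0, 0]
row 2: [0, 8, 64, 32] -> [8, 64, 32, 0]
row 3: [8, 0, 8, 4] -> [16, 4, 0, 0]

Answer: 8, 0, 0, 0, 8, 8, 0, 0, 8, 64, 32, 0, 16, 4, 0, 0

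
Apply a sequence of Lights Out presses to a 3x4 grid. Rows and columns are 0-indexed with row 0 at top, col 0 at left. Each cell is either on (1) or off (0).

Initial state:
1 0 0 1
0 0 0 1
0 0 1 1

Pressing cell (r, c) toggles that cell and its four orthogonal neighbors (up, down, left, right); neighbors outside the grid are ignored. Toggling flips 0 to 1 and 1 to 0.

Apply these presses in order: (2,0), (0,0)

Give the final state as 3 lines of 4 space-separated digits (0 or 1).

After press 1 at (2,0):
1 0 0 1
1 0 0 1
1 1 1 1

After press 2 at (0,0):
0 1 0 1
0 0 0 1
1 1 1 1

Answer: 0 1 0 1
0 0 0 1
1 1 1 1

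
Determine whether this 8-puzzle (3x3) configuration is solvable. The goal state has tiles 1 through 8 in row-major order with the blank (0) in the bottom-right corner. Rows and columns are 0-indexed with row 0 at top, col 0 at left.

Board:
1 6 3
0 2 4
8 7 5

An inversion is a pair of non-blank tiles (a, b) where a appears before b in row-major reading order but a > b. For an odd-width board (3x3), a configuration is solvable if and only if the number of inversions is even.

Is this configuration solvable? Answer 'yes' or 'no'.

Answer: yes

Derivation:
Inversions (pairs i<j in row-major order where tile[i] > tile[j] > 0): 8
8 is even, so the puzzle is solvable.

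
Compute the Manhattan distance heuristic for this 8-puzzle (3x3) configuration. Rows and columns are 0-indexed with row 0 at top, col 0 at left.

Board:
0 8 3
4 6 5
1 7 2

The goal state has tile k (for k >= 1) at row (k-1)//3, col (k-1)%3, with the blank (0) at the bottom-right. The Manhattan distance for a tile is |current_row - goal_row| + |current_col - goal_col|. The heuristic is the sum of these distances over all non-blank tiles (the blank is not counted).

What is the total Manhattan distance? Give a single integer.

Tile 8: at (0,1), goal (2,1), distance |0-2|+|1-1| = 2
Tile 3: at (0,2), goal (0,2), distance |0-0|+|2-2| = 0
Tile 4: at (1,0), goal (1,0), distance |1-1|+|0-0| = 0
Tile 6: at (1,1), goal (1,2), distance |1-1|+|1-2| = 1
Tile 5: at (1,2), goal (1,1), distance |1-1|+|2-1| = 1
Tile 1: at (2,0), goal (0,0), distance |2-0|+|0-0| = 2
Tile 7: at (2,1), goal (2,0), distance |2-2|+|1-0| = 1
Tile 2: at (2,2), goal (0,1), distance |2-0|+|2-1| = 3
Sum: 2 + 0 + 0 + 1 + 1 + 2 + 1 + 3 = 10

Answer: 10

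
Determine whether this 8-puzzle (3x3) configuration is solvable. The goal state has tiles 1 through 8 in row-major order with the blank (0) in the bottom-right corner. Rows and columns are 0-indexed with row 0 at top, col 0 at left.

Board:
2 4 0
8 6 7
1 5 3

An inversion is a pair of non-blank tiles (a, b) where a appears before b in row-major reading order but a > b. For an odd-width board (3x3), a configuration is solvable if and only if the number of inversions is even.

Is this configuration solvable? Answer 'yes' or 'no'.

Answer: no

Derivation:
Inversions (pairs i<j in row-major order where tile[i] > tile[j] > 0): 15
15 is odd, so the puzzle is not solvable.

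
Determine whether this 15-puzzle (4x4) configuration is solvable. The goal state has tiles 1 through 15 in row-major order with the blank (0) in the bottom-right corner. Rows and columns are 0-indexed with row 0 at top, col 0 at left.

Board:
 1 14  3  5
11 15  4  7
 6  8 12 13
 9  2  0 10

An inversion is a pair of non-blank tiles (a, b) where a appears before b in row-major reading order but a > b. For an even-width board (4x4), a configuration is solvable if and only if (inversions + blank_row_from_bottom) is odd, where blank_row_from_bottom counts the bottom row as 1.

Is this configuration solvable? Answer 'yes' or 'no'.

Answer: no

Derivation:
Inversions: 43
Blank is in row 3 (0-indexed from top), which is row 1 counting from the bottom (bottom = 1).
43 + 1 = 44, which is even, so the puzzle is not solvable.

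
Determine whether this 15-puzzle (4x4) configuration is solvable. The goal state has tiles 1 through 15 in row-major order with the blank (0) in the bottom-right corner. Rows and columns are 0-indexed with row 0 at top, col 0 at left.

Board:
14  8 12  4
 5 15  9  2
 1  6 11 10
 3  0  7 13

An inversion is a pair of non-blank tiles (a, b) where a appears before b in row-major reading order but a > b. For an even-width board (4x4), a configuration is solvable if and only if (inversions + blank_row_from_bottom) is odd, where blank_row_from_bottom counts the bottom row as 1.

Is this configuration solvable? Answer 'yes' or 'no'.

Inversions: 57
Blank is in row 3 (0-indexed from top), which is row 1 counting from the bottom (bottom = 1).
57 + 1 = 58, which is even, so the puzzle is not solvable.

Answer: no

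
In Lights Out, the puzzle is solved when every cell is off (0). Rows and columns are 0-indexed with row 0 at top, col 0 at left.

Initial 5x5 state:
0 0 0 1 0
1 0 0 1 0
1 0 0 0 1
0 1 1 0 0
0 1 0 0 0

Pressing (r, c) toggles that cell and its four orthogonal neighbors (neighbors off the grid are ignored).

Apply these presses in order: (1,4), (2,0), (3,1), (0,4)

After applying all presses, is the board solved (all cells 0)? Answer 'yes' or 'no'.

After press 1 at (1,4):
0 0 0 1 1
1 0 0 0 1
1 0 0 0 0
0 1 1 0 0
0 1 0 0 0

After press 2 at (2,0):
0 0 0 1 1
0 0 0 0 1
0 1 0 0 0
1 1 1 0 0
0 1 0 0 0

After press 3 at (3,1):
0 0 0 1 1
0 0 0 0 1
0 0 0 0 0
0 0 0 0 0
0 0 0 0 0

After press 4 at (0,4):
0 0 0 0 0
0 0 0 0 0
0 0 0 0 0
0 0 0 0 0
0 0 0 0 0

Lights still on: 0

Answer: yes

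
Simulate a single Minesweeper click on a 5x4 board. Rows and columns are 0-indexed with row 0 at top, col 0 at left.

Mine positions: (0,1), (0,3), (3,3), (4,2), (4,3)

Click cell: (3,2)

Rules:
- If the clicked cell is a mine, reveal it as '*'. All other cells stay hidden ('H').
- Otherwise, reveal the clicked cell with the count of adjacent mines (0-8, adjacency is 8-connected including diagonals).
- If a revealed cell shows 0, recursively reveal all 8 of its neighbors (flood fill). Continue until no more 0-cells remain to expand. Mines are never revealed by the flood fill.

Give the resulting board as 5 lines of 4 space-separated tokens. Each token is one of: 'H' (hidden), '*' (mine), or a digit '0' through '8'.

H H H H
H H H H
H H H H
H H 3 H
H H H H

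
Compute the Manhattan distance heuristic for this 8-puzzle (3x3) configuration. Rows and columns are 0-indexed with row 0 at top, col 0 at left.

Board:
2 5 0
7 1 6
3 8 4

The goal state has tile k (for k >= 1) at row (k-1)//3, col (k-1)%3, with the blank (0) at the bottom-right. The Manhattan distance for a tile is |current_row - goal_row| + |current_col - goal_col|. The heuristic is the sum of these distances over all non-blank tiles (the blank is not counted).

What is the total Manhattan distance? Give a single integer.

Answer: 12

Derivation:
Tile 2: (0,0)->(0,1) = 1
Tile 5: (0,1)->(1,1) = 1
Tile 7: (1,0)->(2,0) = 1
Tile 1: (1,1)->(0,0) = 2
Tile 6: (1,2)->(1,2) = 0
Tile 3: (2,0)->(0,2) = 4
Tile 8: (2,1)->(2,1) = 0
Tile 4: (2,2)->(1,0) = 3
Sum: 1 + 1 + 1 + 2 + 0 + 4 + 0 + 3 = 12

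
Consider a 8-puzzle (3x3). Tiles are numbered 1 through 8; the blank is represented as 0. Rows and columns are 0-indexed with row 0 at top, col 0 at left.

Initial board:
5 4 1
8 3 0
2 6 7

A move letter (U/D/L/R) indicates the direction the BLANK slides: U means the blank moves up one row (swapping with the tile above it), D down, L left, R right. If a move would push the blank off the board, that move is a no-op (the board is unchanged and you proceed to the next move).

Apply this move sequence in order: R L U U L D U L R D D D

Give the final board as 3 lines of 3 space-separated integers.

After move 1 (R):
5 4 1
8 3 0
2 6 7

After move 2 (L):
5 4 1
8 0 3
2 6 7

After move 3 (U):
5 0 1
8 4 3
2 6 7

After move 4 (U):
5 0 1
8 4 3
2 6 7

After move 5 (L):
0 5 1
8 4 3
2 6 7

After move 6 (D):
8 5 1
0 4 3
2 6 7

After move 7 (U):
0 5 1
8 4 3
2 6 7

After move 8 (L):
0 5 1
8 4 3
2 6 7

After move 9 (R):
5 0 1
8 4 3
2 6 7

After move 10 (D):
5 4 1
8 0 3
2 6 7

After move 11 (D):
5 4 1
8 6 3
2 0 7

After move 12 (D):
5 4 1
8 6 3
2 0 7

Answer: 5 4 1
8 6 3
2 0 7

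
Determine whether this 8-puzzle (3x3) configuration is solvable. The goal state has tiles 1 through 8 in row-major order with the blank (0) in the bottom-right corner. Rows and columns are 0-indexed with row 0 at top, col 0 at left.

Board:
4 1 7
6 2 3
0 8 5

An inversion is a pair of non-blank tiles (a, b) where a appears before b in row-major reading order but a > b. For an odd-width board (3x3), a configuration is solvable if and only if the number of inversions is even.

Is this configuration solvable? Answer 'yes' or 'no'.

Answer: no

Derivation:
Inversions (pairs i<j in row-major order where tile[i] > tile[j] > 0): 11
11 is odd, so the puzzle is not solvable.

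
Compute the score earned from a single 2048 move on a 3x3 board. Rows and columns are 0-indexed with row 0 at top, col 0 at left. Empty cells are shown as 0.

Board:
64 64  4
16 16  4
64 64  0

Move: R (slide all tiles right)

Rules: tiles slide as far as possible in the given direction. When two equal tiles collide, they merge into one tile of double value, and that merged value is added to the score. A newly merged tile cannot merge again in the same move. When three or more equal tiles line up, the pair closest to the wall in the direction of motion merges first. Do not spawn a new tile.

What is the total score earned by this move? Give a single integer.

Slide right:
row 0: [64, 64, 4] -> [0, 128, 4]  score +128 (running 128)
row 1: [16, 16, 4] -> [0, 32, 4]  score +32 (running 160)
row 2: [64, 64, 0] -> [0, 0, 128]  score +128 (running 288)
Board after move:
  0 128   4
  0  32   4
  0   0 128

Answer: 288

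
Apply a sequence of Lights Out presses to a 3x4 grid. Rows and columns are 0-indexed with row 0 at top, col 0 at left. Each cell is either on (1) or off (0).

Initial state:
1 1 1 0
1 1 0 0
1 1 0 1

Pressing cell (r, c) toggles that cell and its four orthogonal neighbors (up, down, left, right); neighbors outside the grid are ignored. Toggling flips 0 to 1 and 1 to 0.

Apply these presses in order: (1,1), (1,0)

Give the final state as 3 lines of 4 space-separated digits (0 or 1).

Answer: 0 0 1 0
1 1 1 0
0 0 0 1

Derivation:
After press 1 at (1,1):
1 0 1 0
0 0 1 0
1 0 0 1

After press 2 at (1,0):
0 0 1 0
1 1 1 0
0 0 0 1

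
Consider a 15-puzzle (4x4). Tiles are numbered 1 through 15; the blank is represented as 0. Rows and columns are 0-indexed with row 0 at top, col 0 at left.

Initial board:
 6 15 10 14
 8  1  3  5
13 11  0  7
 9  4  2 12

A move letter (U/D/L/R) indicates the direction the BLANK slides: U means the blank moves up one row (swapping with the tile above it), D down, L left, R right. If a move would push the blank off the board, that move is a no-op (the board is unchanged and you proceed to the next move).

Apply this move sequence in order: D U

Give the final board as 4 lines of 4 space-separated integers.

After move 1 (D):
 6 15 10 14
 8  1  3  5
13 11  2  7
 9  4  0 12

After move 2 (U):
 6 15 10 14
 8  1  3  5
13 11  0  7
 9  4  2 12

Answer:  6 15 10 14
 8  1  3  5
13 11  0  7
 9  4  2 12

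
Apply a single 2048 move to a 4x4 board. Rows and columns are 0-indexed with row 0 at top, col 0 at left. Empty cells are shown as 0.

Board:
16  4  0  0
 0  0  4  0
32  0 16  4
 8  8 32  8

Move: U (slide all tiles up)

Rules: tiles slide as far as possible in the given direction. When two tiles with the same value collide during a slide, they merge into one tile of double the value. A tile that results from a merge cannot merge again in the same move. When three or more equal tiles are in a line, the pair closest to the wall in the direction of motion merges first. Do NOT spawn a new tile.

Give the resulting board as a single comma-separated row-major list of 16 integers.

Slide up:
col 0: [16, 0, 32, 8] -> [16, 32, 8, 0]
col 1: [4, 0, 0, 8] -> [4, 8, 0, 0]
col 2: [0, 4, 16, 32] -> [4, 16, 32, 0]
col 3: [0, 0, 4, 8] -> [4, 8, 0, 0]

Answer: 16, 4, 4, 4, 32, 8, 16, 8, 8, 0, 32, 0, 0, 0, 0, 0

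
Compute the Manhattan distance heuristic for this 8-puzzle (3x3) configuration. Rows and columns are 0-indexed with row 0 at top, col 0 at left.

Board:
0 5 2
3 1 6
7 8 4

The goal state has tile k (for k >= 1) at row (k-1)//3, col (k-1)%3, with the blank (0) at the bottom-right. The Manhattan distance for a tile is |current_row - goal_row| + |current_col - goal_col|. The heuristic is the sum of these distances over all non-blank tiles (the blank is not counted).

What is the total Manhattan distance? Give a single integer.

Tile 5: (0,1)->(1,1) = 1
Tile 2: (0,2)->(0,1) = 1
Tile 3: (1,0)->(0,2) = 3
Tile 1: (1,1)->(0,0) = 2
Tile 6: (1,2)->(1,2) = 0
Tile 7: (2,0)->(2,0) = 0
Tile 8: (2,1)->(2,1) = 0
Tile 4: (2,2)->(1,0) = 3
Sum: 1 + 1 + 3 + 2 + 0 + 0 + 0 + 3 = 10

Answer: 10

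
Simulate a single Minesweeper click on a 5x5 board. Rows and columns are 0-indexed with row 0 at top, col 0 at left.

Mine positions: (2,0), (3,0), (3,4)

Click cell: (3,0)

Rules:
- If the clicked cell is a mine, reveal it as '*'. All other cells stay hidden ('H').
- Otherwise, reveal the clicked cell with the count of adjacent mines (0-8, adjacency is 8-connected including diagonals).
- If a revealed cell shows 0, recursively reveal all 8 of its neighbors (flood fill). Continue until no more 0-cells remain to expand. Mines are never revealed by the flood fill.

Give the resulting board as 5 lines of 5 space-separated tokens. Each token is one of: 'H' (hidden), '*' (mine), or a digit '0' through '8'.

H H H H H
H H H H H
H H H H H
* H H H H
H H H H H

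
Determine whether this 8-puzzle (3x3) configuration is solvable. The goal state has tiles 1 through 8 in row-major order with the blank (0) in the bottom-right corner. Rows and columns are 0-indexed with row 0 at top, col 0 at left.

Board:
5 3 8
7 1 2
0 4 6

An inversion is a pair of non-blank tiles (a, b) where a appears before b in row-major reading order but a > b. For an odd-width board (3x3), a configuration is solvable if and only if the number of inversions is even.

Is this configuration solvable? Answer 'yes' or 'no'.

Answer: no

Derivation:
Inversions (pairs i<j in row-major order where tile[i] > tile[j] > 0): 15
15 is odd, so the puzzle is not solvable.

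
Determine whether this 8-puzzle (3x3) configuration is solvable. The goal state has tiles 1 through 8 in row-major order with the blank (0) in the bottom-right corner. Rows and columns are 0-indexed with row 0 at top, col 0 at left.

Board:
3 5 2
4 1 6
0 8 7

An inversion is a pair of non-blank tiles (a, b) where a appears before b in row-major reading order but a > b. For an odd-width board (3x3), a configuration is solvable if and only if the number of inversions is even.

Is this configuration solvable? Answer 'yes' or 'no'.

Inversions (pairs i<j in row-major order where tile[i] > tile[j] > 0): 8
8 is even, so the puzzle is solvable.

Answer: yes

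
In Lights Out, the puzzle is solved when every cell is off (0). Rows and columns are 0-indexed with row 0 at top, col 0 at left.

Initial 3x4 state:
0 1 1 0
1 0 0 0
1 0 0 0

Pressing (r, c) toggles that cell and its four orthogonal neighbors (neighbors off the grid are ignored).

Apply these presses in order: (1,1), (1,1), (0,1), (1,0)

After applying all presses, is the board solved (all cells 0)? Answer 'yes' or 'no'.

Answer: yes

Derivation:
After press 1 at (1,1):
0 0 1 0
0 1 1 0
1 1 0 0

After press 2 at (1,1):
0 1 1 0
1 0 0 0
1 0 0 0

After press 3 at (0,1):
1 0 0 0
1 1 0 0
1 0 0 0

After press 4 at (1,0):
0 0 0 0
0 0 0 0
0 0 0 0

Lights still on: 0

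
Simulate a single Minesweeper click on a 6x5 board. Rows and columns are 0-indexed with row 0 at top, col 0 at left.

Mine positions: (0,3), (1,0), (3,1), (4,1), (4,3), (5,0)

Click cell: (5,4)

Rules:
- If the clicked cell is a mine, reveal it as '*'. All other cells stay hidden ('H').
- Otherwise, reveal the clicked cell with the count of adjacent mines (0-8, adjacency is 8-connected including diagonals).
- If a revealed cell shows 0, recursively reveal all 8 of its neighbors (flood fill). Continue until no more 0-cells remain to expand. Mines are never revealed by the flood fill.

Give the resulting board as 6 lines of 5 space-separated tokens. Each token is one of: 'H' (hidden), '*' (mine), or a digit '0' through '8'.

H H H H H
H H H H H
H H H H H
H H H H H
H H H H H
H H H H 1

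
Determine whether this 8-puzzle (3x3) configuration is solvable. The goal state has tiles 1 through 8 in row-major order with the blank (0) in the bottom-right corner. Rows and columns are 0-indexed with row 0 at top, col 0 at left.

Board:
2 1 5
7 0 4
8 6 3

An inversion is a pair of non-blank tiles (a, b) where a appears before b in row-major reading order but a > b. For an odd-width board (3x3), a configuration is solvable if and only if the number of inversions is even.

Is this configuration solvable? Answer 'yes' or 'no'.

Inversions (pairs i<j in row-major order where tile[i] > tile[j] > 0): 10
10 is even, so the puzzle is solvable.

Answer: yes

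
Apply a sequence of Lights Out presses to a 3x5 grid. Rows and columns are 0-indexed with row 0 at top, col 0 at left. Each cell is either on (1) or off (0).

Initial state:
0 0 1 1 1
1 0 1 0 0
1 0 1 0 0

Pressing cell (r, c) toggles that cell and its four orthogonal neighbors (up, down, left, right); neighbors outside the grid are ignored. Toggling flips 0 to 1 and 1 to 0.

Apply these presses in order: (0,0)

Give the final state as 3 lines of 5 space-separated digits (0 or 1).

Answer: 1 1 1 1 1
0 0 1 0 0
1 0 1 0 0

Derivation:
After press 1 at (0,0):
1 1 1 1 1
0 0 1 0 0
1 0 1 0 0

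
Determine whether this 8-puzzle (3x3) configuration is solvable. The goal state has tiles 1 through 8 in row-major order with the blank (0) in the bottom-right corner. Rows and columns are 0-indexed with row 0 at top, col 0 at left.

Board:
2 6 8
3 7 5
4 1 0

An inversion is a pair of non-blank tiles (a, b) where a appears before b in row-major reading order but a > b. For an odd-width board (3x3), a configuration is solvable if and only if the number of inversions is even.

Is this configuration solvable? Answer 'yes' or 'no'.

Answer: no

Derivation:
Inversions (pairs i<j in row-major order where tile[i] > tile[j] > 0): 17
17 is odd, so the puzzle is not solvable.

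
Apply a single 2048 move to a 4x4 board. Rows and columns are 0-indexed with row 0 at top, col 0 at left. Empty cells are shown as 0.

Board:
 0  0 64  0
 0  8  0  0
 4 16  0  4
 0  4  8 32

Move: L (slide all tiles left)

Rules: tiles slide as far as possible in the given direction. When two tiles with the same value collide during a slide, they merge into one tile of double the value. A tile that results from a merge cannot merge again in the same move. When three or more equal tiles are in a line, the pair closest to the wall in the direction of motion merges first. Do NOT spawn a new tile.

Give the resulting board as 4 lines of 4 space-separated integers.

Answer: 64  0  0  0
 8  0  0  0
 4 16  4  0
 4  8 32  0

Derivation:
Slide left:
row 0: [0, 0, 64, 0] -> [64, 0, 0, 0]
row 1: [0, 8, 0, 0] -> [8, 0, 0, 0]
row 2: [4, 16, 0, 4] -> [4, 16, 4, 0]
row 3: [0, 4, 8, 32] -> [4, 8, 32, 0]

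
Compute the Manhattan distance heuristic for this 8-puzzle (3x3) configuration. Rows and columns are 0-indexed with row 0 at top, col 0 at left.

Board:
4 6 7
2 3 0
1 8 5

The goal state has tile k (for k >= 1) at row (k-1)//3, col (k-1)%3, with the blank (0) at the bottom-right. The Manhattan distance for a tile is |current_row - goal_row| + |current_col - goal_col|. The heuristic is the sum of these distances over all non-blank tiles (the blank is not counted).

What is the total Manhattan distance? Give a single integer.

Answer: 15

Derivation:
Tile 4: (0,0)->(1,0) = 1
Tile 6: (0,1)->(1,2) = 2
Tile 7: (0,2)->(2,0) = 4
Tile 2: (1,0)->(0,1) = 2
Tile 3: (1,1)->(0,2) = 2
Tile 1: (2,0)->(0,0) = 2
Tile 8: (2,1)->(2,1) = 0
Tile 5: (2,2)->(1,1) = 2
Sum: 1 + 2 + 4 + 2 + 2 + 2 + 0 + 2 = 15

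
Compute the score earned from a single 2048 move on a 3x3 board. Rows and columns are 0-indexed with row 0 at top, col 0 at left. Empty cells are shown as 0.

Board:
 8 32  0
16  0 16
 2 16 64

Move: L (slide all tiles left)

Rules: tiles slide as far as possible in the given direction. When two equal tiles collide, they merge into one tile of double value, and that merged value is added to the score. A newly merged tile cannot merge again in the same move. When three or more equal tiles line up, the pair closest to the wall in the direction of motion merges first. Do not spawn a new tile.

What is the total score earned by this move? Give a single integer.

Slide left:
row 0: [8, 32, 0] -> [8, 32, 0]  score +0 (running 0)
row 1: [16, 0, 16] -> [32, 0, 0]  score +32 (running 32)
row 2: [2, 16, 64] -> [2, 16, 64]  score +0 (running 32)
Board after move:
 8 32  0
32  0  0
 2 16 64

Answer: 32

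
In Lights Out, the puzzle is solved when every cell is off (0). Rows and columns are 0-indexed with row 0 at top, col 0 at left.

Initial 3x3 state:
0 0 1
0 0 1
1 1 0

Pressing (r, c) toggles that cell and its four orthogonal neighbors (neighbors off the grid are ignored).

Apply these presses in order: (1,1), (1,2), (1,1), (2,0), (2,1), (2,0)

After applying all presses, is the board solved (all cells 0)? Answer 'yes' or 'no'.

Answer: yes

Derivation:
After press 1 at (1,1):
0 1 1
1 1 0
1 0 0

After press 2 at (1,2):
0 1 0
1 0 1
1 0 1

After press 3 at (1,1):
0 0 0
0 1 0
1 1 1

After press 4 at (2,0):
0 0 0
1 1 0
0 0 1

After press 5 at (2,1):
0 0 0
1 0 0
1 1 0

After press 6 at (2,0):
0 0 0
0 0 0
0 0 0

Lights still on: 0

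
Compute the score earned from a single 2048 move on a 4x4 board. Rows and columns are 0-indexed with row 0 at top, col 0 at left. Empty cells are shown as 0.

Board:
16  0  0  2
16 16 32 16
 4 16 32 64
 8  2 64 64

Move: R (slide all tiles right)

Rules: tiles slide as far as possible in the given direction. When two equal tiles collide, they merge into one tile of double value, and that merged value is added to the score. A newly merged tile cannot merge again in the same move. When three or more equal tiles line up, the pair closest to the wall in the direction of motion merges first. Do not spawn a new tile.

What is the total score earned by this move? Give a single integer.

Answer: 160

Derivation:
Slide right:
row 0: [16, 0, 0, 2] -> [0, 0, 16, 2]  score +0 (running 0)
row 1: [16, 16, 32, 16] -> [0, 32, 32, 16]  score +32 (running 32)
row 2: [4, 16, 32, 64] -> [4, 16, 32, 64]  score +0 (running 32)
row 3: [8, 2, 64, 64] -> [0, 8, 2, 128]  score +128 (running 160)
Board after move:
  0   0  16   2
  0  32  32  16
  4  16  32  64
  0   8   2 128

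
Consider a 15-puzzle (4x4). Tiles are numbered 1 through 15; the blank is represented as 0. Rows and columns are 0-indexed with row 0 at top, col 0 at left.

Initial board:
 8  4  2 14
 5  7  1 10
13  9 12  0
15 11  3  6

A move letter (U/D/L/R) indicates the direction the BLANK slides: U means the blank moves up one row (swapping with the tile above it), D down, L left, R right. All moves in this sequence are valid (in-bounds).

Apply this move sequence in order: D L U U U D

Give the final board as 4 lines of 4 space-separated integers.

After move 1 (D):
 8  4  2 14
 5  7  1 10
13  9 12  6
15 11  3  0

After move 2 (L):
 8  4  2 14
 5  7  1 10
13  9 12  6
15 11  0  3

After move 3 (U):
 8  4  2 14
 5  7  1 10
13  9  0  6
15 11 12  3

After move 4 (U):
 8  4  2 14
 5  7  0 10
13  9  1  6
15 11 12  3

After move 5 (U):
 8  4  0 14
 5  7  2 10
13  9  1  6
15 11 12  3

After move 6 (D):
 8  4  2 14
 5  7  0 10
13  9  1  6
15 11 12  3

Answer:  8  4  2 14
 5  7  0 10
13  9  1  6
15 11 12  3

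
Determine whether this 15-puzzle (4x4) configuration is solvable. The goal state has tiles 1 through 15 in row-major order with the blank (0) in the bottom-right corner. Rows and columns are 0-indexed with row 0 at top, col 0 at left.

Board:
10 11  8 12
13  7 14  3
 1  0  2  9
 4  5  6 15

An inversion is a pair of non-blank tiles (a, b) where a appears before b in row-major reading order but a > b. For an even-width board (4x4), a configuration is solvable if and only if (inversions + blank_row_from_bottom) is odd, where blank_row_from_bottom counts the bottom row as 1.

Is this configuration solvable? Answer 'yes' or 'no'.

Inversions: 59
Blank is in row 2 (0-indexed from top), which is row 2 counting from the bottom (bottom = 1).
59 + 2 = 61, which is odd, so the puzzle is solvable.

Answer: yes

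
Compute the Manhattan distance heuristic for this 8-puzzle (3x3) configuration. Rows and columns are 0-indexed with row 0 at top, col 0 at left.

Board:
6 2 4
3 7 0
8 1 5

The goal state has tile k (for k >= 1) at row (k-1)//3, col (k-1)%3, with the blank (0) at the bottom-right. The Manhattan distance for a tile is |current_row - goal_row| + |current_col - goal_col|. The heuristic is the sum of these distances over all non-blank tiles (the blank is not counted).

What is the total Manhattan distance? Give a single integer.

Tile 6: at (0,0), goal (1,2), distance |0-1|+|0-2| = 3
Tile 2: at (0,1), goal (0,1), distance |0-0|+|1-1| = 0
Tile 4: at (0,2), goal (1,0), distance |0-1|+|2-0| = 3
Tile 3: at (1,0), goal (0,2), distance |1-0|+|0-2| = 3
Tile 7: at (1,1), goal (2,0), distance |1-2|+|1-0| = 2
Tile 8: at (2,0), goal (2,1), distance |2-2|+|0-1| = 1
Tile 1: at (2,1), goal (0,0), distance |2-0|+|1-0| = 3
Tile 5: at (2,2), goal (1,1), distance |2-1|+|2-1| = 2
Sum: 3 + 0 + 3 + 3 + 2 + 1 + 3 + 2 = 17

Answer: 17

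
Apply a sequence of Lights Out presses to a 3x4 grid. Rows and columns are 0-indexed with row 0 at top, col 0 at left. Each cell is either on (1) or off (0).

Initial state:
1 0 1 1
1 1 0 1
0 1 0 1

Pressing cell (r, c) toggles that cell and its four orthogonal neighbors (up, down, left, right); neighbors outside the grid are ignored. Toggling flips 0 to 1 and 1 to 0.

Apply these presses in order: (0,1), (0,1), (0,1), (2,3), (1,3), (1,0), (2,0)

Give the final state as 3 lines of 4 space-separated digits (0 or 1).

Answer: 1 1 0 0
1 1 1 1
0 0 1 1

Derivation:
After press 1 at (0,1):
0 1 0 1
1 0 0 1
0 1 0 1

After press 2 at (0,1):
1 0 1 1
1 1 0 1
0 1 0 1

After press 3 at (0,1):
0 1 0 1
1 0 0 1
0 1 0 1

After press 4 at (2,3):
0 1 0 1
1 0 0 0
0 1 1 0

After press 5 at (1,3):
0 1 0 0
1 0 1 1
0 1 1 1

After press 6 at (1,0):
1 1 0 0
0 1 1 1
1 1 1 1

After press 7 at (2,0):
1 1 0 0
1 1 1 1
0 0 1 1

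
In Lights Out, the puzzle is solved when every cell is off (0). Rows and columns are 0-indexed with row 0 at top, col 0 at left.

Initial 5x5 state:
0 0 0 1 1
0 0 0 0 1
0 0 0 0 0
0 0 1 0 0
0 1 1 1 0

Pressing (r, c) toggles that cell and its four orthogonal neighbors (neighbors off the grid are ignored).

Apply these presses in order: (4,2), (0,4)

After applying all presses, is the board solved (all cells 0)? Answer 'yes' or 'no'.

Answer: yes

Derivation:
After press 1 at (4,2):
0 0 0 1 1
0 0 0 0 1
0 0 0 0 0
0 0 0 0 0
0 0 0 0 0

After press 2 at (0,4):
0 0 0 0 0
0 0 0 0 0
0 0 0 0 0
0 0 0 0 0
0 0 0 0 0

Lights still on: 0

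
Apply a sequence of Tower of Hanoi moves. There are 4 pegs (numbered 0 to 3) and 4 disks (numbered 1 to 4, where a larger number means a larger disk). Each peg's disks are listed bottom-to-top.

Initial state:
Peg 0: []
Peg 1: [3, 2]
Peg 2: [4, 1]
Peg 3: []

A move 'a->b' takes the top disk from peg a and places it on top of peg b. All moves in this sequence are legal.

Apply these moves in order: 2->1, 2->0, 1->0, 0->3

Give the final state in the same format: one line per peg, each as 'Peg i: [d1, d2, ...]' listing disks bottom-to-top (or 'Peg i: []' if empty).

After move 1 (2->1):
Peg 0: []
Peg 1: [3, 2, 1]
Peg 2: [4]
Peg 3: []

After move 2 (2->0):
Peg 0: [4]
Peg 1: [3, 2, 1]
Peg 2: []
Peg 3: []

After move 3 (1->0):
Peg 0: [4, 1]
Peg 1: [3, 2]
Peg 2: []
Peg 3: []

After move 4 (0->3):
Peg 0: [4]
Peg 1: [3, 2]
Peg 2: []
Peg 3: [1]

Answer: Peg 0: [4]
Peg 1: [3, 2]
Peg 2: []
Peg 3: [1]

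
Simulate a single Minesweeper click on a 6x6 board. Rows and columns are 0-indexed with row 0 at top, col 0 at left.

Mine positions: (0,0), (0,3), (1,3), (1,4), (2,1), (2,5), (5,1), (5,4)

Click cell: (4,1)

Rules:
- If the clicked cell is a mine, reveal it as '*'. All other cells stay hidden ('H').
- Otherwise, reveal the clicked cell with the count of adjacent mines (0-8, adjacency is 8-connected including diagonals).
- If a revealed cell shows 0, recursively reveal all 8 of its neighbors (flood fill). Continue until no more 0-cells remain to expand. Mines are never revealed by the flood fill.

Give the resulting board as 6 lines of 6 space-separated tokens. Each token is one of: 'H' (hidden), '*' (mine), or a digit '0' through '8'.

H H H H H H
H H H H H H
H H H H H H
H H H H H H
H 1 H H H H
H H H H H H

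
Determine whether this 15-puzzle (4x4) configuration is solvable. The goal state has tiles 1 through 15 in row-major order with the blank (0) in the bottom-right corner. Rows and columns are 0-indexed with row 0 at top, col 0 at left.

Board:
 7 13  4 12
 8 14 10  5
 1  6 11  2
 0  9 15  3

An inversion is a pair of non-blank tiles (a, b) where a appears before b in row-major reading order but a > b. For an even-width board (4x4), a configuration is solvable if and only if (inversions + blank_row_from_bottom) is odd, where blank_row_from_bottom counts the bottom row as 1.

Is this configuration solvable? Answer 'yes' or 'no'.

Answer: yes

Derivation:
Inversions: 58
Blank is in row 3 (0-indexed from top), which is row 1 counting from the bottom (bottom = 1).
58 + 1 = 59, which is odd, so the puzzle is solvable.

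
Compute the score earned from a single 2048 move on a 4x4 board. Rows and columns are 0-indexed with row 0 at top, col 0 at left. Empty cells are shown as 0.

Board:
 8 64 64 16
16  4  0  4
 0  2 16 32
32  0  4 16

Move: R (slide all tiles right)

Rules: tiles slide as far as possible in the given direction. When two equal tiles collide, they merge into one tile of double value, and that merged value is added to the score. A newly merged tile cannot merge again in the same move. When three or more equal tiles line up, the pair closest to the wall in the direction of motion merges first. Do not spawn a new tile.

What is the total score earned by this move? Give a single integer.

Slide right:
row 0: [8, 64, 64, 16] -> [0, 8, 128, 16]  score +128 (running 128)
row 1: [16, 4, 0, 4] -> [0, 0, 16, 8]  score +8 (running 136)
row 2: [0, 2, 16, 32] -> [0, 2, 16, 32]  score +0 (running 136)
row 3: [32, 0, 4, 16] -> [0, 32, 4, 16]  score +0 (running 136)
Board after move:
  0   8 128  16
  0   0  16   8
  0   2  16  32
  0  32   4  16

Answer: 136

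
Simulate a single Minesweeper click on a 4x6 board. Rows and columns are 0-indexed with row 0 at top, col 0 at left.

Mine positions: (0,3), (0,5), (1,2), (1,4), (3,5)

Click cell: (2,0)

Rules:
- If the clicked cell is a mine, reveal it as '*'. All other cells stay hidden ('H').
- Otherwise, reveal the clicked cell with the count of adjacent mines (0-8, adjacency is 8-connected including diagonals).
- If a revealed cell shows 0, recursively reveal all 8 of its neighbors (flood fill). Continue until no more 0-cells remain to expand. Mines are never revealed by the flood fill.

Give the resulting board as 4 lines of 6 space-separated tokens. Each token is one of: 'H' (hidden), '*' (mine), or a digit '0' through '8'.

0 1 H H H H
0 1 H H H H
0 1 1 2 2 H
0 0 0 0 1 H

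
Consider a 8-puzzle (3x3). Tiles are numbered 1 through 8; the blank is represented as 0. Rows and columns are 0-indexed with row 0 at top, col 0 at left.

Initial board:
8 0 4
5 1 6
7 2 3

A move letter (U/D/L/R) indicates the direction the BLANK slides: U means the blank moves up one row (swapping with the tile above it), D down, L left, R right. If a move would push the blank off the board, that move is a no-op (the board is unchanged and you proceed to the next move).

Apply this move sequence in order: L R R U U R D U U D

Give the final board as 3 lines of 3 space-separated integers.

Answer: 8 4 6
5 1 0
7 2 3

Derivation:
After move 1 (L):
0 8 4
5 1 6
7 2 3

After move 2 (R):
8 0 4
5 1 6
7 2 3

After move 3 (R):
8 4 0
5 1 6
7 2 3

After move 4 (U):
8 4 0
5 1 6
7 2 3

After move 5 (U):
8 4 0
5 1 6
7 2 3

After move 6 (R):
8 4 0
5 1 6
7 2 3

After move 7 (D):
8 4 6
5 1 0
7 2 3

After move 8 (U):
8 4 0
5 1 6
7 2 3

After move 9 (U):
8 4 0
5 1 6
7 2 3

After move 10 (D):
8 4 6
5 1 0
7 2 3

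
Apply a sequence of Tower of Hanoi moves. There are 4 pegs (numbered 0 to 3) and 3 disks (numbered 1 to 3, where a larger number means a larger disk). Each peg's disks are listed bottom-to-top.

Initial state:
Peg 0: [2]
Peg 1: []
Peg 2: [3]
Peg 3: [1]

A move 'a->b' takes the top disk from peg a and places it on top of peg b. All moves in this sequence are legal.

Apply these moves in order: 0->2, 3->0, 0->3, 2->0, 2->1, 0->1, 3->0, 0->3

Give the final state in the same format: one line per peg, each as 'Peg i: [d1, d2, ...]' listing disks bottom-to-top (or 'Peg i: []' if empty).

After move 1 (0->2):
Peg 0: []
Peg 1: []
Peg 2: [3, 2]
Peg 3: [1]

After move 2 (3->0):
Peg 0: [1]
Peg 1: []
Peg 2: [3, 2]
Peg 3: []

After move 3 (0->3):
Peg 0: []
Peg 1: []
Peg 2: [3, 2]
Peg 3: [1]

After move 4 (2->0):
Peg 0: [2]
Peg 1: []
Peg 2: [3]
Peg 3: [1]

After move 5 (2->1):
Peg 0: [2]
Peg 1: [3]
Peg 2: []
Peg 3: [1]

After move 6 (0->1):
Peg 0: []
Peg 1: [3, 2]
Peg 2: []
Peg 3: [1]

After move 7 (3->0):
Peg 0: [1]
Peg 1: [3, 2]
Peg 2: []
Peg 3: []

After move 8 (0->3):
Peg 0: []
Peg 1: [3, 2]
Peg 2: []
Peg 3: [1]

Answer: Peg 0: []
Peg 1: [3, 2]
Peg 2: []
Peg 3: [1]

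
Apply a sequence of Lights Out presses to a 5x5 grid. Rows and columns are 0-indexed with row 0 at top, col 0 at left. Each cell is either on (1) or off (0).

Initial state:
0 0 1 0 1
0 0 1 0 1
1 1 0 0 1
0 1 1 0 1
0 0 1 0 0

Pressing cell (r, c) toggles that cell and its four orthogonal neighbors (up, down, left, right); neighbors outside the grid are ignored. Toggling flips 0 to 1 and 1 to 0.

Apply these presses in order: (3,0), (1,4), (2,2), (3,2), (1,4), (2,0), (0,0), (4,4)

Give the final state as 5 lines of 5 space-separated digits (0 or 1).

Answer: 1 1 1 0 1
0 0 0 0 1
1 1 0 1 1
0 1 1 1 0
1 0 0 1 1

Derivation:
After press 1 at (3,0):
0 0 1 0 1
0 0 1 0 1
0 1 0 0 1
1 0 1 0 1
1 0 1 0 0

After press 2 at (1,4):
0 0 1 0 0
0 0 1 1 0
0 1 0 0 0
1 0 1 0 1
1 0 1 0 0

After press 3 at (2,2):
0 0 1 0 0
0 0 0 1 0
0 0 1 1 0
1 0 0 0 1
1 0 1 0 0

After press 4 at (3,2):
0 0 1 0 0
0 0 0 1 0
0 0 0 1 0
1 1 1 1 1
1 0 0 0 0

After press 5 at (1,4):
0 0 1 0 1
0 0 0 0 1
0 0 0 1 1
1 1 1 1 1
1 0 0 0 0

After press 6 at (2,0):
0 0 1 0 1
1 0 0 0 1
1 1 0 1 1
0 1 1 1 1
1 0 0 0 0

After press 7 at (0,0):
1 1 1 0 1
0 0 0 0 1
1 1 0 1 1
0 1 1 1 1
1 0 0 0 0

After press 8 at (4,4):
1 1 1 0 1
0 0 0 0 1
1 1 0 1 1
0 1 1 1 0
1 0 0 1 1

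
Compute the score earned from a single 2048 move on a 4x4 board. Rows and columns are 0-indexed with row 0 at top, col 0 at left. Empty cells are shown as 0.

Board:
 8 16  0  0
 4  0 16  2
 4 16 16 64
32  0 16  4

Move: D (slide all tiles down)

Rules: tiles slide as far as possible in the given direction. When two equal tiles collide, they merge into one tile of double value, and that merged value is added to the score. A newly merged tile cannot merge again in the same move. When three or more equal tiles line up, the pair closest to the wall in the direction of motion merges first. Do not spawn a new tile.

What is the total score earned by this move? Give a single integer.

Slide down:
col 0: [8, 4, 4, 32] -> [0, 8, 8, 32]  score +8 (running 8)
col 1: [16, 0, 16, 0] -> [0, 0, 0, 32]  score +32 (running 40)
col 2: [0, 16, 16, 16] -> [0, 0, 16, 32]  score +32 (running 72)
col 3: [0, 2, 64, 4] -> [0, 2, 64, 4]  score +0 (running 72)
Board after move:
 0  0  0  0
 8  0  0  2
 8  0 16 64
32 32 32  4

Answer: 72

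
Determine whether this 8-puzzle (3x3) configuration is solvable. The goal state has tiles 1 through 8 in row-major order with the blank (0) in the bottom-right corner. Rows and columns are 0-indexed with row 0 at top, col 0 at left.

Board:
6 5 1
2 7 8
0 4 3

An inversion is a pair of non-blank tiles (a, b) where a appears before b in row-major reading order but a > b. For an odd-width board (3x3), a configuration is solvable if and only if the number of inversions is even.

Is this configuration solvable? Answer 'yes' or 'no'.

Inversions (pairs i<j in row-major order where tile[i] > tile[j] > 0): 14
14 is even, so the puzzle is solvable.

Answer: yes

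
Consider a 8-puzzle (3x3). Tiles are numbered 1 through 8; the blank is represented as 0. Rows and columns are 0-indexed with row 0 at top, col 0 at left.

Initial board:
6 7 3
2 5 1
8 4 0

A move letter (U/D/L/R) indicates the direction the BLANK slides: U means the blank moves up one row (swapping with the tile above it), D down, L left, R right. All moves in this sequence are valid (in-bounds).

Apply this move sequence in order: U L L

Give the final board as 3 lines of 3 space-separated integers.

After move 1 (U):
6 7 3
2 5 0
8 4 1

After move 2 (L):
6 7 3
2 0 5
8 4 1

After move 3 (L):
6 7 3
0 2 5
8 4 1

Answer: 6 7 3
0 2 5
8 4 1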